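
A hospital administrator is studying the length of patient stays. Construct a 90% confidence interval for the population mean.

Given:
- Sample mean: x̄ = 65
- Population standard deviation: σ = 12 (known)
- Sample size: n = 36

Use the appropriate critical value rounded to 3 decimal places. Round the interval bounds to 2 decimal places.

The population standard deviation σ is known, so use a z-interval (standard normal critical value).

For 90% confidence, z* = 1.645 (from standard normal table)

Standard error: SE = σ/√n = 12/√36 = 2.000000

Margin of error: E = z* × SE = 1.645 × 2.000000 = 3.2900

Z-interval: x̄ ± E = 65 ± 3.2900 = (61.7100, 68.2900)

Rounded to 2 decimal places:

(61.71, 68.29)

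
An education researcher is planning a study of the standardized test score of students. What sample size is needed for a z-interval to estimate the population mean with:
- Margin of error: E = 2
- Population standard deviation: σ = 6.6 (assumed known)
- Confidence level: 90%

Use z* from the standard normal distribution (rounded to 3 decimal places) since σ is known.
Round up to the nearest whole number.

Using z* since population σ is known (z-interval formula).

For 90% confidence, z* = 1.645 (from standard normal table)

Sample size formula for z-interval: n = (z*σ/E)²

n = (1.645 × 6.6 / 2)²
  = (5.428500)²
  = 29.4686

Round up to the nearest whole number: n = 30

30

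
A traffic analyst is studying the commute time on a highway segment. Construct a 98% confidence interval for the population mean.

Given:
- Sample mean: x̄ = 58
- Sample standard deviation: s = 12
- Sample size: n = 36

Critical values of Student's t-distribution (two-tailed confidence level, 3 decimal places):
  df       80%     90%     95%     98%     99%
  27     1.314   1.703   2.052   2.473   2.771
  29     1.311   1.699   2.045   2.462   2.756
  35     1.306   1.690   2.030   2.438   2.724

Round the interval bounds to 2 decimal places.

The population standard deviation σ is unknown (only the sample standard deviation s is given), so use a t-interval with df = n - 1 = 36 - 1 = 35.

For 98% confidence with df = 35, t* = 2.438 (from t-table)

Standard error: SE = s/√n = 12/√36 = 2.000000

Margin of error: E = t* × SE = 2.438 × 2.000000 = 4.8760

T-interval: x̄ ± E = 58 ± 4.8760 = (53.1240, 62.8760)

Rounded to 2 decimal places:

(53.12, 62.88)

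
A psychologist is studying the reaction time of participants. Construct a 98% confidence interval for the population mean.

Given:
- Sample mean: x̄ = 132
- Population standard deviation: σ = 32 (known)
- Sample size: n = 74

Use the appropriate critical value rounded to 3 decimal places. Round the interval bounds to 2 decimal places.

The population standard deviation σ is known, so use a z-interval (standard normal critical value).

For 98% confidence, z* = 2.326 (from standard normal table)

Standard error: SE = σ/√n = 32/√74 = 3.719924

Margin of error: E = z* × SE = 2.326 × 3.719924 = 8.6525

Z-interval: x̄ ± E = 132 ± 8.6525 = (123.3475, 140.6525)

Rounded to 2 decimal places:

(123.35, 140.65)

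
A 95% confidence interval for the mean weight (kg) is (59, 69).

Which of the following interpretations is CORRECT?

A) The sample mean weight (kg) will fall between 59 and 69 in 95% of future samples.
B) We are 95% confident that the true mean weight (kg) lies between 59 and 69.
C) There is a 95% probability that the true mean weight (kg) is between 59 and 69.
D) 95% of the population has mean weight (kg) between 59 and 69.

A confidence interval represents our confidence in the procedure, not a probability statement about the parameter.

Key concept: If we repeated this sampling process many times and computed a 95% CI each time, about 95% of those intervals would contain the true population parameter.

For this specific interval (59, 69):
- Midpoint (point estimate): 64
- Margin of error: 5

The correct interpretation is the one stating confidence that the true parameter lies in the interval — option B.

B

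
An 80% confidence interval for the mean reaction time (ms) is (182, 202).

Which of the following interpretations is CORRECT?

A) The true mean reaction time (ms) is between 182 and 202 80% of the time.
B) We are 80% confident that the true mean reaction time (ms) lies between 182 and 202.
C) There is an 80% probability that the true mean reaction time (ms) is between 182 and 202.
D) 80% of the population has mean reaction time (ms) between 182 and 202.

A confidence interval represents our confidence in the procedure, not a probability statement about the parameter.

Key concept: If we repeated this sampling process many times and computed an 80% CI each time, about 80% of those intervals would contain the true population parameter.

For this specific interval (182, 202):
- Midpoint (point estimate): 192
- Margin of error: 10

The correct interpretation is the one stating confidence that the true parameter lies in the interval — option B.

B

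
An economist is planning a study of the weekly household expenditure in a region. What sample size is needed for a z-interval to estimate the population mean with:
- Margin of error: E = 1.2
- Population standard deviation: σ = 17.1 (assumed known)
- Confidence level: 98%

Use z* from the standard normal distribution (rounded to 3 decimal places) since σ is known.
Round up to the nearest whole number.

Using z* since population σ is known (z-interval formula).

For 98% confidence, z* = 2.326 (from standard normal table)

Sample size formula for z-interval: n = (z*σ/E)²

n = (2.326 × 17.1 / 1.2)²
  = (33.145500)²
  = 1098.6242

Round up to the nearest whole number: n = 1099

1099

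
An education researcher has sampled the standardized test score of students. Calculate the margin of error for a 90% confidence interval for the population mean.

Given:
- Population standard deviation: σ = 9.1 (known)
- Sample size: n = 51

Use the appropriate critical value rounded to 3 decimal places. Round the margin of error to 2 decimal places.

The population standard deviation σ is known, so use the z-interval margin of error formula.

For 90% confidence, z* = 1.645 (from standard normal table)

Margin of error formula for z-interval: E = z* × σ/√n

E = 1.645 × 9.1/√51
  = 1.645 × 1.274255
  = 2.0961

Rounded to 2 decimal places:

2.10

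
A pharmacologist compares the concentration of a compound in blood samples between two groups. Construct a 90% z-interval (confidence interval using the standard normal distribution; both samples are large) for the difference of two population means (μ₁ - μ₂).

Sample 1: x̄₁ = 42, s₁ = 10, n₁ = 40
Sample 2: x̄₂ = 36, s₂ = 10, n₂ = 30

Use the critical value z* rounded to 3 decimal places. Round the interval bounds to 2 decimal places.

Both samples are large (n₁ = 40 ≥ 30, n₂ = 30 ≥ 30), so a z-interval for the difference of means applies.

Point estimate: x̄₁ - x̄₂ = 42 - 36 = 6

Standard error: SE = √(s₁²/n₁ + s₂²/n₂)
= √(10²/40 + 10²/30)
= √(2.500000 + 3.333333)
= 2.415229

For 90% confidence, z* = 1.645 (from standard normal table)
Margin of error: E = z* × SE = 1.645 × 2.415229 = 3.9731

Z-interval: (x̄₁ - x̄₂) ± E = 6 ± 3.9731 = (2.0269, 9.9731)

Rounded to 2 decimal places:

(2.03, 9.97)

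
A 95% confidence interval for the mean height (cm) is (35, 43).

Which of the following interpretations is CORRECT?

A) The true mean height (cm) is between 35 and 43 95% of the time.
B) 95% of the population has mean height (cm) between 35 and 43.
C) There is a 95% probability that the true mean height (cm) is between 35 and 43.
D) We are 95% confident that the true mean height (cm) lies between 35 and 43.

A confidence interval represents our confidence in the procedure, not a probability statement about the parameter.

Key concept: If we repeated this sampling process many times and computed a 95% CI each time, about 95% of those intervals would contain the true population parameter.

For this specific interval (35, 43):
- Midpoint (point estimate): 39
- Margin of error: 4

The correct interpretation is the one stating confidence that the true parameter lies in the interval — option D.

D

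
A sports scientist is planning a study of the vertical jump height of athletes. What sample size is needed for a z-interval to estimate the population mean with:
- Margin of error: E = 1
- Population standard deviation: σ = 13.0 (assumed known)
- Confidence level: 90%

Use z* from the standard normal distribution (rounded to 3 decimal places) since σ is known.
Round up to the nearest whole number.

Using z* since population σ is known (z-interval formula).

For 90% confidence, z* = 1.645 (from standard normal table)

Sample size formula for z-interval: n = (z*σ/E)²

n = (1.645 × 13.0 / 1)²
  = (21.385000)²
  = 457.3182

Round up to the nearest whole number: n = 458

458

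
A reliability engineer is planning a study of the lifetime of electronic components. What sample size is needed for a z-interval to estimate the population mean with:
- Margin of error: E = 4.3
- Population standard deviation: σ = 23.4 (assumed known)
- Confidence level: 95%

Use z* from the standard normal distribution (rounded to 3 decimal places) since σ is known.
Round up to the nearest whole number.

Using z* since population σ is known (z-interval formula).

For 95% confidence, z* = 1.96 (from standard normal table)

Sample size formula for z-interval: n = (z*σ/E)²

n = (1.96 × 23.4 / 4.3)²
  = (10.666047)²
  = 113.7645

Round up to the nearest whole number: n = 114

114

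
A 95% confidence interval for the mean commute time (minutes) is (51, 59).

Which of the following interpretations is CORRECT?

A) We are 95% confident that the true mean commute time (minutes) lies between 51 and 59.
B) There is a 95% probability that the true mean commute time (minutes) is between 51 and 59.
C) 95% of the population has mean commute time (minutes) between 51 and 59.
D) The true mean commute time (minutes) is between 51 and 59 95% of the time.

A confidence interval represents our confidence in the procedure, not a probability statement about the parameter.

Key concept: If we repeated this sampling process many times and computed a 95% CI each time, about 95% of those intervals would contain the true population parameter.

For this specific interval (51, 59):
- Midpoint (point estimate): 55
- Margin of error: 4

The correct interpretation is the one stating confidence that the true parameter lies in the interval — option A.

A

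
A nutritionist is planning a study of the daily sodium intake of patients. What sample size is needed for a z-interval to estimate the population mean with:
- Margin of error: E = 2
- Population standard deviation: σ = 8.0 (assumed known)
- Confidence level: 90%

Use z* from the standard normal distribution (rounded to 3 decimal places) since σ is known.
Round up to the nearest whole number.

Using z* since population σ is known (z-interval formula).

For 90% confidence, z* = 1.645 (from standard normal table)

Sample size formula for z-interval: n = (z*σ/E)²

n = (1.645 × 8.0 / 2)²
  = (6.580000)²
  = 43.2964

Round up to the nearest whole number: n = 44

44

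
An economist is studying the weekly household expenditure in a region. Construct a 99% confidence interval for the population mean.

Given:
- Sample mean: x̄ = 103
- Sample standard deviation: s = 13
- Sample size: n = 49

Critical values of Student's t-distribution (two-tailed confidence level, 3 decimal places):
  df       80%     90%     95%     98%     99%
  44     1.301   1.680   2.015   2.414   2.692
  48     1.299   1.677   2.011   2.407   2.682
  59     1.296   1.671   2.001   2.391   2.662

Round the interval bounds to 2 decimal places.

The population standard deviation σ is unknown (only the sample standard deviation s is given), so use a t-interval with df = n - 1 = 49 - 1 = 48.

For 99% confidence with df = 48, t* = 2.682 (from t-table)

Standard error: SE = s/√n = 13/√49 = 1.857143

Margin of error: E = t* × SE = 2.682 × 1.857143 = 4.9809

T-interval: x̄ ± E = 103 ± 4.9809 = (98.0191, 107.9809)

Rounded to 2 decimal places:

(98.02, 107.98)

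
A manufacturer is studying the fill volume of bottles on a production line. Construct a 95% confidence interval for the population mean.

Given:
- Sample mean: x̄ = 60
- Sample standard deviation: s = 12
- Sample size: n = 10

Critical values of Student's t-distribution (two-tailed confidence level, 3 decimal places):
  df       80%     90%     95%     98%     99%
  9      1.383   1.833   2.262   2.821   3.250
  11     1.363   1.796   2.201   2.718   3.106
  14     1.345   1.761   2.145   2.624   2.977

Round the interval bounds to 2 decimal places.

The population standard deviation σ is unknown (only the sample standard deviation s is given), so use a t-interval with df = n - 1 = 10 - 1 = 9.

For 95% confidence with df = 9, t* = 2.262 (from t-table)

Standard error: SE = s/√n = 12/√10 = 3.794733

Margin of error: E = t* × SE = 2.262 × 3.794733 = 8.5837

T-interval: x̄ ± E = 60 ± 8.5837 = (51.4163, 68.5837)

Rounded to 2 decimal places:

(51.42, 68.58)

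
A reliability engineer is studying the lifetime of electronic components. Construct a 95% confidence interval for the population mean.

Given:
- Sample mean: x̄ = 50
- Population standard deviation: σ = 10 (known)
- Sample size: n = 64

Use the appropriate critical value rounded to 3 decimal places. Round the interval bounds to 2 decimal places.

The population standard deviation σ is known, so use a z-interval (standard normal critical value).

For 95% confidence, z* = 1.96 (from standard normal table)

Standard error: SE = σ/√n = 10/√64 = 1.250000

Margin of error: E = z* × SE = 1.96 × 1.250000 = 2.4500

Z-interval: x̄ ± E = 50 ± 2.4500 = (47.5500, 52.4500)

Rounded to 2 decimal places:

(47.55, 52.45)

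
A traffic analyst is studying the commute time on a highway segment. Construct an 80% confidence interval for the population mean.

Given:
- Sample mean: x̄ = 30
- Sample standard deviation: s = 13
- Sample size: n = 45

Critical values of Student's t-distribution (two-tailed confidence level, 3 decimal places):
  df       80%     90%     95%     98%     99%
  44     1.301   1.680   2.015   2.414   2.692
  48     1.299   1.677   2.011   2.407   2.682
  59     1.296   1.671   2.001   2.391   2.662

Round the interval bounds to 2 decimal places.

The population standard deviation σ is unknown (only the sample standard deviation s is given), so use a t-interval with df = n - 1 = 45 - 1 = 44.

For 80% confidence with df = 44, t* = 1.301 (from t-table)

Standard error: SE = s/√n = 13/√45 = 1.937926

Margin of error: E = t* × SE = 1.301 × 1.937926 = 2.5212

T-interval: x̄ ± E = 30 ± 2.5212 = (27.4788, 32.5212)

Rounded to 2 decimal places:

(27.48, 32.52)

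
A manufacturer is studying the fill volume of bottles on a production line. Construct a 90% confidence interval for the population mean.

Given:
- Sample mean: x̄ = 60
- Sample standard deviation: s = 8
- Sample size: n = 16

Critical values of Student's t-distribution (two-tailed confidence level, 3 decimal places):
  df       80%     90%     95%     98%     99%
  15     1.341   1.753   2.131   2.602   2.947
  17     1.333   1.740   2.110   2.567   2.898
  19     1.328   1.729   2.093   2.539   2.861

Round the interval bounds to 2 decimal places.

The population standard deviation σ is unknown (only the sample standard deviation s is given), so use a t-interval with df = n - 1 = 16 - 1 = 15.

For 90% confidence with df = 15, t* = 1.753 (from t-table)

Standard error: SE = s/√n = 8/√16 = 2.000000

Margin of error: E = t* × SE = 1.753 × 2.000000 = 3.5060

T-interval: x̄ ± E = 60 ± 3.5060 = (56.4940, 63.5060)

Rounded to 2 decimal places:

(56.49, 63.51)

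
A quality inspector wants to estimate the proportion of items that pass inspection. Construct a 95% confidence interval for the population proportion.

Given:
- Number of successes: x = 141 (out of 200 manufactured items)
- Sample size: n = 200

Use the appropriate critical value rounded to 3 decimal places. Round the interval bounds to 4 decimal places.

Sample proportion: p̂ = 141/200 = 0.705000

Check conditions for normal approximation:
  np̂ = 141 ≥ 10 ✓
  n(1-p̂) = 59 ≥ 10 ✓

The sample is large enough, so use a z-interval (normal approximation) for the proportion.

For 95% confidence, z* = 1.96 (from standard normal table)

Standard error: SE = √(p̂(1-p̂)/n) = √(0.705000×0.295000/200) = 0.03224709

Margin of error: E = z* × SE = 1.96 × 0.03224709 = 0.063204

Z-interval: p̂ ± E = 0.705000 ± 0.063204 = (0.641796, 0.768204)

Rounded to 4 decimal places:

(0.6418, 0.7682)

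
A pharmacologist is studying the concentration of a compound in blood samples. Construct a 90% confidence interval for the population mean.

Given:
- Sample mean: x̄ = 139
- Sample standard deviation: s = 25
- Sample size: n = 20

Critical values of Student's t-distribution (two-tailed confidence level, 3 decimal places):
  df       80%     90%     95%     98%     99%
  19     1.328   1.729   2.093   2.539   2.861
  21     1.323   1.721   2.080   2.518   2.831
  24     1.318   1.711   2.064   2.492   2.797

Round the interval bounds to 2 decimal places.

The population standard deviation σ is unknown (only the sample standard deviation s is given), so use a t-interval with df = n - 1 = 20 - 1 = 19.

For 90% confidence with df = 19, t* = 1.729 (from t-table)

Standard error: SE = s/√n = 25/√20 = 5.590170

Margin of error: E = t* × SE = 1.729 × 5.590170 = 9.6654

T-interval: x̄ ± E = 139 ± 9.6654 = (129.3346, 148.6654)

Rounded to 2 decimal places:

(129.33, 148.67)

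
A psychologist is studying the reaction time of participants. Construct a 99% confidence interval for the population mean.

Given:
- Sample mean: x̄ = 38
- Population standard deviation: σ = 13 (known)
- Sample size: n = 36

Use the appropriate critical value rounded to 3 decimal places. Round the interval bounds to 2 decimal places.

The population standard deviation σ is known, so use a z-interval (standard normal critical value).

For 99% confidence, z* = 2.576 (from standard normal table)

Standard error: SE = σ/√n = 13/√36 = 2.166667

Margin of error: E = z* × SE = 2.576 × 2.166667 = 5.5813

Z-interval: x̄ ± E = 38 ± 5.5813 = (32.4187, 43.5813)

Rounded to 2 decimal places:

(32.42, 43.58)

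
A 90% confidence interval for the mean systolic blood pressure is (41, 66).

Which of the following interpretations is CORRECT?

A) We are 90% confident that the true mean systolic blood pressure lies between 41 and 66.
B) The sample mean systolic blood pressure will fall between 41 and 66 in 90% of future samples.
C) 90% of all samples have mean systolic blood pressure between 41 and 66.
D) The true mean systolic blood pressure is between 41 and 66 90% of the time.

A confidence interval represents our confidence in the procedure, not a probability statement about the parameter.

Key concept: If we repeated this sampling process many times and computed a 90% CI each time, about 90% of those intervals would contain the true population parameter.

For this specific interval (41, 66):
- Midpoint (point estimate): 53.5
- Margin of error: 12.5

The correct interpretation is the one stating confidence that the true parameter lies in the interval — option A.

A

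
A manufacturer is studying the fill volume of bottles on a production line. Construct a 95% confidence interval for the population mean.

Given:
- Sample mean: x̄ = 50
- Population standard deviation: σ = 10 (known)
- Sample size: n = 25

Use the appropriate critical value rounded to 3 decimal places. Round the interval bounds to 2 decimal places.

The population standard deviation σ is known, so use a z-interval (standard normal critical value).

For 95% confidence, z* = 1.96 (from standard normal table)

Standard error: SE = σ/√n = 10/√25 = 2.000000

Margin of error: E = z* × SE = 1.96 × 2.000000 = 3.9200

Z-interval: x̄ ± E = 50 ± 3.9200 = (46.0800, 53.9200)

Rounded to 2 decimal places:

(46.08, 53.92)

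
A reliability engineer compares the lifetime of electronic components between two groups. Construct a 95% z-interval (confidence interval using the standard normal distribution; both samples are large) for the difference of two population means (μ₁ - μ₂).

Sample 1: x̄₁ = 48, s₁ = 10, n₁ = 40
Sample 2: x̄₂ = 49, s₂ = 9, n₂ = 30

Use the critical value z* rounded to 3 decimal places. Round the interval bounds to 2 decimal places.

Both samples are large (n₁ = 40 ≥ 30, n₂ = 30 ≥ 30), so a z-interval for the difference of means applies.

Point estimate: x̄₁ - x̄₂ = 48 - 49 = -1

Standard error: SE = √(s₁²/n₁ + s₂²/n₂)
= √(10²/40 + 9²/30)
= √(2.500000 + 2.700000)
= 2.280351

For 95% confidence, z* = 1.96 (from standard normal table)
Margin of error: E = z* × SE = 1.96 × 2.280351 = 4.4695

Z-interval: (x̄₁ - x̄₂) ± E = -1 ± 4.4695 = (-5.4695, 3.4695)

Rounded to 2 decimal places:

(-5.47, 3.47)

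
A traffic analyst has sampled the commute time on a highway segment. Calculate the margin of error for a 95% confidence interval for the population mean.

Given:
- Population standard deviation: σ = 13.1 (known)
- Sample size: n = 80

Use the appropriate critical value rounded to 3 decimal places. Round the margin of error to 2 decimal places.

The population standard deviation σ is known, so use the z-interval margin of error formula.

For 95% confidence, z* = 1.96 (from standard normal table)

Margin of error formula for z-interval: E = z* × σ/√n

E = 1.96 × 13.1/√80
  = 1.96 × 1.464625
  = 2.8707

Rounded to 2 decimal places:

2.87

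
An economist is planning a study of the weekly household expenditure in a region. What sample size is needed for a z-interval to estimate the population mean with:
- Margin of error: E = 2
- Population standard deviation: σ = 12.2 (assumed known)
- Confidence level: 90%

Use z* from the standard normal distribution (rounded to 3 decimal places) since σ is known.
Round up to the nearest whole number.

Using z* since population σ is known (z-interval formula).

For 90% confidence, z* = 1.645 (from standard normal table)

Sample size formula for z-interval: n = (z*σ/E)²

n = (1.645 × 12.2 / 2)²
  = (10.034500)²
  = 100.6912

Round up to the nearest whole number: n = 101

101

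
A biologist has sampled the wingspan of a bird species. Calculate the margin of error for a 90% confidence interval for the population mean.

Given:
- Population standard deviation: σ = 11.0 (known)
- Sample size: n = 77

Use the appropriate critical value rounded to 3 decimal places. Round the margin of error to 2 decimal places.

The population standard deviation σ is known, so use the z-interval margin of error formula.

For 90% confidence, z* = 1.645 (from standard normal table)

Margin of error formula for z-interval: E = z* × σ/√n

E = 1.645 × 11.0/√77
  = 1.645 × 1.253566
  = 2.0621

Rounded to 2 decimal places:

2.06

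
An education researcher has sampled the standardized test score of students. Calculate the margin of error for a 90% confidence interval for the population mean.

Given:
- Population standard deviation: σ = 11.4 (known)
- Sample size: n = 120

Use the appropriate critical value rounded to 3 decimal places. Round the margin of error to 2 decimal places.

The population standard deviation σ is known, so use the z-interval margin of error formula.

For 90% confidence, z* = 1.645 (from standard normal table)

Margin of error formula for z-interval: E = z* × σ/√n

E = 1.645 × 11.4/√120
  = 1.645 × 1.040673
  = 1.7119

Rounded to 2 decimal places:

1.71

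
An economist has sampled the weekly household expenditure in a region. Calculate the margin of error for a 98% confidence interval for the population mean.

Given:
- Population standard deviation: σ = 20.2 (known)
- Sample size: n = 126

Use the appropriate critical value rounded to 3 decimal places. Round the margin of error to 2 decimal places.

The population standard deviation σ is known, so use the z-interval margin of error formula.

For 98% confidence, z* = 2.326 (from standard normal table)

Margin of error formula for z-interval: E = z* × σ/√n

E = 2.326 × 20.2/√126
  = 2.326 × 1.799559
  = 4.1858

Rounded to 2 decimal places:

4.19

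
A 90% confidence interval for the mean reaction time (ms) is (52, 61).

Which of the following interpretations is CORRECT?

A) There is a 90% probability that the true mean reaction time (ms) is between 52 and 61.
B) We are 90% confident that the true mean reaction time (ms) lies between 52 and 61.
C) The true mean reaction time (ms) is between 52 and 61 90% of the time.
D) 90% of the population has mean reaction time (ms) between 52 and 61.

A confidence interval represents our confidence in the procedure, not a probability statement about the parameter.

Key concept: If we repeated this sampling process many times and computed a 90% CI each time, about 90% of those intervals would contain the true population parameter.

For this specific interval (52, 61):
- Midpoint (point estimate): 56.5
- Margin of error: 4.5

The correct interpretation is the one stating confidence that the true parameter lies in the interval — option B.

B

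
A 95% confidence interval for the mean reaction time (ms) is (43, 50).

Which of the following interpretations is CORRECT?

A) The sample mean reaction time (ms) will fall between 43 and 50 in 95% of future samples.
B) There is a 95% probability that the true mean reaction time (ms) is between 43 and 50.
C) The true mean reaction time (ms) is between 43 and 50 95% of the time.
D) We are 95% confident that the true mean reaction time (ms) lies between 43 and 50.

A confidence interval represents our confidence in the procedure, not a probability statement about the parameter.

Key concept: If we repeated this sampling process many times and computed a 95% CI each time, about 95% of those intervals would contain the true population parameter.

For this specific interval (43, 50):
- Midpoint (point estimate): 46.5
- Margin of error: 3.5

The correct interpretation is the one stating confidence that the true parameter lies in the interval — option D.

D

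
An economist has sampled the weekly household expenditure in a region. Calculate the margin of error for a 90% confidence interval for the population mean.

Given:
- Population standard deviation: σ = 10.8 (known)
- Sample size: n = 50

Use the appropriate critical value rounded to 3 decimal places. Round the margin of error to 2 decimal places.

The population standard deviation σ is known, so use the z-interval margin of error formula.

For 90% confidence, z* = 1.645 (from standard normal table)

Margin of error formula for z-interval: E = z* × σ/√n

E = 1.645 × 10.8/√50
  = 1.645 × 1.527351
  = 2.5125

Rounded to 2 decimal places:

2.51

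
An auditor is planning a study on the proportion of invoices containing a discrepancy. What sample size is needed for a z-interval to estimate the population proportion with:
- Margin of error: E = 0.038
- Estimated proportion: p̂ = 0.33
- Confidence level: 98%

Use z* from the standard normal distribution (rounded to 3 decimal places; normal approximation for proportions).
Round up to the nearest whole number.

Using z* for proportion z-interval (normal approximation).

For 98% confidence, z* = 2.326 (from standard normal table)

Sample size formula for proportion z-interval: n = z*²p̂(1-p̂)/E²

n = 2.326² × 0.33 × 0.67 / 0.038²
  = 5.410276 × 0.2211 / 0.001444
  = 828.4017

Round up to the nearest whole number: n = 829

829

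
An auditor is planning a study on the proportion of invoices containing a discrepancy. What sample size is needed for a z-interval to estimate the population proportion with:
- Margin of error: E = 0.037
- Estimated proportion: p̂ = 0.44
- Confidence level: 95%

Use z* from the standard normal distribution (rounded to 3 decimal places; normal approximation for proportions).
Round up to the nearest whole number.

Using z* for proportion z-interval (normal approximation).

For 95% confidence, z* = 1.96 (from standard normal table)

Sample size formula for proportion z-interval: n = z*²p̂(1-p̂)/E²

n = 1.96² × 0.44 × 0.56 / 0.037²
  = 3.8416 × 0.2464 / 0.001369
  = 691.4319

Round up to the nearest whole number: n = 692

692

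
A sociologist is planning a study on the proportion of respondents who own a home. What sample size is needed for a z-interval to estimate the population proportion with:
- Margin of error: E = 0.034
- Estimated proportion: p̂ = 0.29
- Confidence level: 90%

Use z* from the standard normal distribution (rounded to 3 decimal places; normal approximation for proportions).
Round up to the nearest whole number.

Using z* for proportion z-interval (normal approximation).

For 90% confidence, z* = 1.645 (from standard normal table)

Sample size formula for proportion z-interval: n = z*²p̂(1-p̂)/E²

n = 1.645² × 0.29 × 0.71 / 0.034²
  = 2.706025 × 0.2059 / 0.001156
  = 481.9814

Round up to the nearest whole number: n = 482

482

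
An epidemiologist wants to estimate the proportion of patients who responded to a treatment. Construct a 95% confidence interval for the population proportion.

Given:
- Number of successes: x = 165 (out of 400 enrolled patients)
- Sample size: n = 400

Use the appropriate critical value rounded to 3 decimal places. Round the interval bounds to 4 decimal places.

Sample proportion: p̂ = 165/400 = 0.412500

Check conditions for normal approximation:
  np̂ = 165 ≥ 10 ✓
  n(1-p̂) = 235 ≥ 10 ✓

The sample is large enough, so use a z-interval (normal approximation) for the proportion.

For 95% confidence, z* = 1.96 (from standard normal table)

Standard error: SE = √(p̂(1-p̂)/n) = √(0.412500×0.587500/400) = 0.02461421

Margin of error: E = z* × SE = 1.96 × 0.02461421 = 0.048244

Z-interval: p̂ ± E = 0.412500 ± 0.048244 = (0.364256, 0.460744)

Rounded to 4 decimal places:

(0.3643, 0.4607)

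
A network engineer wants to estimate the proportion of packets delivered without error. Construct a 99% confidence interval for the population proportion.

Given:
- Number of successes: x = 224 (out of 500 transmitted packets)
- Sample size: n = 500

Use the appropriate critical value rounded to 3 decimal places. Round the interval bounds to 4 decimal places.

Sample proportion: p̂ = 224/500 = 0.448000

Check conditions for normal approximation:
  np̂ = 224 ≥ 10 ✓
  n(1-p̂) = 276 ≥ 10 ✓

The sample is large enough, so use a z-interval (normal approximation) for the proportion.

For 99% confidence, z* = 2.576 (from standard normal table)

Standard error: SE = √(p̂(1-p̂)/n) = √(0.448000×0.552000/500) = 0.02223942

Margin of error: E = z* × SE = 2.576 × 0.02223942 = 0.057289

Z-interval: p̂ ± E = 0.448000 ± 0.057289 = (0.390711, 0.505289)

Rounded to 4 decimal places:

(0.3907, 0.5053)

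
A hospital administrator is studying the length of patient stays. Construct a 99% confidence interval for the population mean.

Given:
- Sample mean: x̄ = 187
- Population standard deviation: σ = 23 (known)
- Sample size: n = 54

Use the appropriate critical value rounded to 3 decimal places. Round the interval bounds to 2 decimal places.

The population standard deviation σ is known, so use a z-interval (standard normal critical value).

For 99% confidence, z* = 2.576 (from standard normal table)

Standard error: SE = σ/√n = 23/√54 = 3.129904

Margin of error: E = z* × SE = 2.576 × 3.129904 = 8.0626

Z-interval: x̄ ± E = 187 ± 8.0626 = (178.9374, 195.0626)

Rounded to 2 decimal places:

(178.94, 195.06)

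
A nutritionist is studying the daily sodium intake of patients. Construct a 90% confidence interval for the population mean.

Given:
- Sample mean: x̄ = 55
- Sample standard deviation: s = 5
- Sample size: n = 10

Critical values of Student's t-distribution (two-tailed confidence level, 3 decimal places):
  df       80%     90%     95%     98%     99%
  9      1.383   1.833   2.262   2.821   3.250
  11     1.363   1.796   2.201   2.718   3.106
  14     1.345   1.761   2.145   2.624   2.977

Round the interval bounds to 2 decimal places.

The population standard deviation σ is unknown (only the sample standard deviation s is given), so use a t-interval with df = n - 1 = 10 - 1 = 9.

For 90% confidence with df = 9, t* = 1.833 (from t-table)

Standard error: SE = s/√n = 5/√10 = 1.581139

Margin of error: E = t* × SE = 1.833 × 1.581139 = 2.8982

T-interval: x̄ ± E = 55 ± 2.8982 = (52.1018, 57.8982)

Rounded to 2 decimal places:

(52.10, 57.90)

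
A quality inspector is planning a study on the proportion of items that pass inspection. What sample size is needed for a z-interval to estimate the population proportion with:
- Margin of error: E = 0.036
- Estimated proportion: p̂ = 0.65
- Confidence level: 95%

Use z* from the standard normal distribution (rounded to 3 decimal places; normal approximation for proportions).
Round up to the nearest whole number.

Using z* for proportion z-interval (normal approximation).

For 95% confidence, z* = 1.96 (from standard normal table)

Sample size formula for proportion z-interval: n = z*²p̂(1-p̂)/E²

n = 1.96² × 0.65 × 0.35 / 0.036²
  = 3.8416 × 0.2275 / 0.001296
  = 674.3549

Round up to the nearest whole number: n = 675

675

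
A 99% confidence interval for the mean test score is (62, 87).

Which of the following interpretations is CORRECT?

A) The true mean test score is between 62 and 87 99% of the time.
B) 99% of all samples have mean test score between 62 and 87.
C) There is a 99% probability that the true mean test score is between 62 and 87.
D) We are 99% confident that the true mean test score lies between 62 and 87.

A confidence interval represents our confidence in the procedure, not a probability statement about the parameter.

Key concept: If we repeated this sampling process many times and computed a 99% CI each time, about 99% of those intervals would contain the true population parameter.

For this specific interval (62, 87):
- Midpoint (point estimate): 74.5
- Margin of error: 12.5

The correct interpretation is the one stating confidence that the true parameter lies in the interval — option D.

D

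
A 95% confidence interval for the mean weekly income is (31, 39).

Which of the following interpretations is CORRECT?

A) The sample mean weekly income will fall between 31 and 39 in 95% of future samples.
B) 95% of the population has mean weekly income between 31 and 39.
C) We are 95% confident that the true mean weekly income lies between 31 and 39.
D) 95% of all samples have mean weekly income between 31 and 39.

A confidence interval represents our confidence in the procedure, not a probability statement about the parameter.

Key concept: If we repeated this sampling process many times and computed a 95% CI each time, about 95% of those intervals would contain the true population parameter.

For this specific interval (31, 39):
- Midpoint (point estimate): 35
- Margin of error: 4

The correct interpretation is the one stating confidence that the true parameter lies in the interval — option C.

C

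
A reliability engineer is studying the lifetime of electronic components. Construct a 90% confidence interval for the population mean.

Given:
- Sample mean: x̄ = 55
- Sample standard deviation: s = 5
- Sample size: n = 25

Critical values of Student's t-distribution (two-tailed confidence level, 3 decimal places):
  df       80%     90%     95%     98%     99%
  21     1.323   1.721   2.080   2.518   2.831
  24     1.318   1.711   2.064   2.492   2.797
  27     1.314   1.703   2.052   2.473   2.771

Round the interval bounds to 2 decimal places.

The population standard deviation σ is unknown (only the sample standard deviation s is given), so use a t-interval with df = n - 1 = 25 - 1 = 24.

For 90% confidence with df = 24, t* = 1.711 (from t-table)

Standard error: SE = s/√n = 5/√25 = 1.000000

Margin of error: E = t* × SE = 1.711 × 1.000000 = 1.7110

T-interval: x̄ ± E = 55 ± 1.7110 = (53.2890, 56.7110)

Rounded to 2 decimal places:

(53.29, 56.71)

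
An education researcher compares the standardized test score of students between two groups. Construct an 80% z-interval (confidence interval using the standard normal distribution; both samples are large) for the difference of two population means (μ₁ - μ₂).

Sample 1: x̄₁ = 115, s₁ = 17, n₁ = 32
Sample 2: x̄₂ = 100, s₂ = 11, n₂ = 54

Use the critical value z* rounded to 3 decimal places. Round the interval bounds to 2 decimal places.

Both samples are large (n₁ = 32 ≥ 30, n₂ = 54 ≥ 30), so a z-interval for the difference of means applies.

Point estimate: x̄₁ - x̄₂ = 115 - 100 = 15

Standard error: SE = √(s₁²/n₁ + s₂²/n₂)
= √(17²/32 + 11²/54)
= √(9.031250 + 2.240741)
= 3.357379

For 80% confidence, z* = 1.282 (from standard normal table)
Margin of error: E = z* × SE = 1.282 × 3.357379 = 4.3042

Z-interval: (x̄₁ - x̄₂) ± E = 15 ± 4.3042 = (10.6958, 19.3042)

Rounded to 2 decimal places:

(10.70, 19.30)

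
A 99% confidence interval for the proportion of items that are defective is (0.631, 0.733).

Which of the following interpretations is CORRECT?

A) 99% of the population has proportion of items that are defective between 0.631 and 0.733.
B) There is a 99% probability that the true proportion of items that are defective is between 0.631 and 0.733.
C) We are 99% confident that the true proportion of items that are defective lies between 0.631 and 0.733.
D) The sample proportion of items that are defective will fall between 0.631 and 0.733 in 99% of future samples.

A confidence interval represents our confidence in the procedure, not a probability statement about the parameter.

Key concept: If we repeated this sampling process many times and computed a 99% CI each time, about 99% of those intervals would contain the true population parameter.

For this specific interval (0.631, 0.733):
- Midpoint (point estimate): 0.682
- Margin of error: 0.051

The correct interpretation is the one stating confidence that the true parameter lies in the interval — option C.

C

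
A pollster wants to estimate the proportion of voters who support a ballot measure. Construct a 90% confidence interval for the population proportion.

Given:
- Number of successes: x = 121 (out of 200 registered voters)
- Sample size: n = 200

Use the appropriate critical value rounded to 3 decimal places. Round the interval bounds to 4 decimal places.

Sample proportion: p̂ = 121/200 = 0.605000

Check conditions for normal approximation:
  np̂ = 121 ≥ 10 ✓
  n(1-p̂) = 79 ≥ 10 ✓

The sample is large enough, so use a z-interval (normal approximation) for the proportion.

For 90% confidence, z* = 1.645 (from standard normal table)

Standard error: SE = √(p̂(1-p̂)/n) = √(0.605000×0.395000/200) = 0.03456696

Margin of error: E = z* × SE = 1.645 × 0.03456696 = 0.056863

Z-interval: p̂ ± E = 0.605000 ± 0.056863 = (0.548137, 0.661863)

Rounded to 4 decimal places:

(0.5481, 0.6619)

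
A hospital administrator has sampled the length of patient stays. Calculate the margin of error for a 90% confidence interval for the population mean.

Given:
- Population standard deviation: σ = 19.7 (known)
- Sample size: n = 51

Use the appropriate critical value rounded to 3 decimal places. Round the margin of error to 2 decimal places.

The population standard deviation σ is known, so use the z-interval margin of error formula.

For 90% confidence, z* = 1.645 (from standard normal table)

Margin of error formula for z-interval: E = z* × σ/√n

E = 1.645 × 19.7/√51
  = 1.645 × 2.758552
  = 4.5378

Rounded to 2 decimal places:

4.54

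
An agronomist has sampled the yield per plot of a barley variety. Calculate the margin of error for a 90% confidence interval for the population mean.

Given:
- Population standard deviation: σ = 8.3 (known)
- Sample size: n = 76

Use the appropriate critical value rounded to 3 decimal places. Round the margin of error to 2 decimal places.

The population standard deviation σ is known, so use the z-interval margin of error formula.

For 90% confidence, z* = 1.645 (from standard normal table)

Margin of error formula for z-interval: E = z* × σ/√n

E = 1.645 × 8.3/√76
  = 1.645 × 0.952075
  = 1.5662

Rounded to 2 decimal places:

1.57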